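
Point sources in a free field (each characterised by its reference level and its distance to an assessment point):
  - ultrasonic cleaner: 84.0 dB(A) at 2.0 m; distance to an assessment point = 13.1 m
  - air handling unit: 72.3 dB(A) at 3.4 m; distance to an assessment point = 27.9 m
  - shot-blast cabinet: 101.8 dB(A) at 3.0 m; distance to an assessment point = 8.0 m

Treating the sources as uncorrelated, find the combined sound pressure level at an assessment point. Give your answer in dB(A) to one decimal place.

Apply inverse-square spreading to bring every level to the receiver, then sum 10^(L/10).
ultrasonic cleaner: 84.0 − 20·log₁₀(13.1/2.0) = 84.0 − 16.32 = 67.68 dB(A).
air handling unit: 72.3 − 20·log₁₀(27.9/3.4) = 72.3 − 18.28 = 54.02 dB(A).
shot-blast cabinet: 101.8 − 20·log₁₀(8.0/3.0) = 101.8 − 8.52 = 93.28 dB(A).
Σ 10^(L/10) = 2.135e+09 → L_total = 10·log₁₀(2.135e+09) = 93.29 dB(A).

93.3 dB(A)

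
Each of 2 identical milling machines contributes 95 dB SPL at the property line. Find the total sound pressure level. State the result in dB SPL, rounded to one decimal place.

98.0 dB SPL

With 2 equal, uncorrelated contributions the intensity is 2× that of one unit, giving a rise of 10·log₁₀ 2.
L_total = 95 + 10·log₁₀(2) = 95 + 3.010 = 98.01 dB SPL.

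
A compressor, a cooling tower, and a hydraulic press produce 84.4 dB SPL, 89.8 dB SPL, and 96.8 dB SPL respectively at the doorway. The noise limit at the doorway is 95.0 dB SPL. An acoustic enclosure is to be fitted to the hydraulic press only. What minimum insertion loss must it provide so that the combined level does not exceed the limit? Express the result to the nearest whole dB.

4 dB

Fixed contribution from the other sources: Σ 10^(L/10) = 10^(84.4/10) + 10^(89.8/10) = 1.230e+09 (90.90 dB SPL).
To meet 95.0 dB SPL overall, the treated hydraulic press may contribute at most 10^(95.0/10) − 1.230e+09 = 1.932e+09, i.e. 92.86 dB SPL.
Required insertion loss = 96.8 − 92.86 = 3.94 dB.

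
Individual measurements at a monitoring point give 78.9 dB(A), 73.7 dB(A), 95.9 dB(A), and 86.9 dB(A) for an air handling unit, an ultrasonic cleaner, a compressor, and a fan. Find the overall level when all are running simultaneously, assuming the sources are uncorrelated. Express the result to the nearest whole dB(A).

Incoherent sources combine by intensity addition: L_total = 10·log₁₀(Σ 10^(L_i/10)).
Σ 10^(L/10) = 10^(78.9/10) + 10^(73.7/10) + 10^(95.9/10) + 10^(86.9/10) = 4.481e+09.
L_total = 10·log₁₀(4.481e+09) = 96.51 dB(A).

97 dB(A)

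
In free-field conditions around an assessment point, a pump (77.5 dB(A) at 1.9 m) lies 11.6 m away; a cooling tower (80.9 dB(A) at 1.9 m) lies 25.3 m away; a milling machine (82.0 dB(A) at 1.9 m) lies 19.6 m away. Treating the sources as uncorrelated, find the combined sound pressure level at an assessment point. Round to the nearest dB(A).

66 dB(A)

Propagate each source to the receiver with L = L_ref − 20·log₁₀(r/r_ref), then add intensities.
pump: 77.5 − 20·log₁₀(11.6/1.9) = 77.5 − 15.71 = 61.79 dB(A).
cooling tower: 80.9 − 20·log₁₀(25.3/1.9) = 80.9 − 22.49 = 58.41 dB(A).
milling machine: 82.0 − 20·log₁₀(19.6/1.9) = 82.0 − 20.27 = 61.73 dB(A).
Σ 10^(L/10) = 3.692e+06 → L_total = 10·log₁₀(3.692e+06) = 65.67 dB(A).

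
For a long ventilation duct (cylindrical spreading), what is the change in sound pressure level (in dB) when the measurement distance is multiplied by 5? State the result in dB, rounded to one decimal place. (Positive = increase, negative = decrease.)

-7.0 dB

With cylindrical spreading the level changes by −10·log₁₀(r₂/r₁).
ΔL = −10·log₁₀(5) = -6.99 dB.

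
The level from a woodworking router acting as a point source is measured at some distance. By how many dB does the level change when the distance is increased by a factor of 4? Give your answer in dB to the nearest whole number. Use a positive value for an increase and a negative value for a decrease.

Point-source spreading: ΔL = −20·log₁₀(r₂/r₁).
ΔL = −20·log₁₀(4) = -12.04 dB.

-12 dB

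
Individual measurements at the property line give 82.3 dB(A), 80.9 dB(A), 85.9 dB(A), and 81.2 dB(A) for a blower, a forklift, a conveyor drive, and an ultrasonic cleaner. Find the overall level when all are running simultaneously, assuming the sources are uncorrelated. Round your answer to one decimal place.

89.1 dB(A)

For uncorrelated sources the intensities add, so convert each level to linear form, sum, and take 10·log₁₀ of the total.
Σ 10^(L/10) = 10^(82.3/10) + 10^(80.9/10) + 10^(85.9/10) + 10^(81.2/10) = 8.137e+08.
L_total = 10·log₁₀(8.137e+08) = 89.10 dB(A).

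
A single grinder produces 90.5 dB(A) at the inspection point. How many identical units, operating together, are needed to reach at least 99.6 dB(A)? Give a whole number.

9

N identical sources give L₁ + 10·log₁₀ N, so require 10·log₁₀ N ≥ 99.6 − 90.5 = 9.1 dB.
N ≥ 10^(9.1/10) = 8.128, so N = 9.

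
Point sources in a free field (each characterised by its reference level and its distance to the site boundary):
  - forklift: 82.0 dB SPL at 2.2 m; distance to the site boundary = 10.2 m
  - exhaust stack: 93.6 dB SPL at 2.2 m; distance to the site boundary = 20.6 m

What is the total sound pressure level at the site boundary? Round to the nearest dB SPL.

75 dB SPL

First find each source's level at the receiver (point-source: −20·log₁₀(r/r_ref)), then combine on an intensity basis.
forklift: 82.0 − 20·log₁₀(10.2/2.2) = 82.0 − 13.32 = 68.68 dB SPL.
exhaust stack: 93.6 − 20·log₁₀(20.6/2.2) = 93.6 − 19.43 = 74.17 dB SPL.
Σ 10^(L/10) = 3.350e+07 → L_total = 10·log₁₀(3.350e+07) = 75.25 dB SPL.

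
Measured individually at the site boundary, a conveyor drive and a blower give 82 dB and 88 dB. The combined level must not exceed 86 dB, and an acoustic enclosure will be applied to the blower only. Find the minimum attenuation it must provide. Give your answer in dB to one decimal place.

4.2 dB

Everything except the blower sums to 10^(82/10) = 1.585e+08 in linear terms, 82.00 dB.
To meet 86 dB overall, the treated blower may contribute at most 10^(86/10) − 1.585e+08 = 2.396e+08, i.e. 83.80 dB.
So the blower must be reduced from 88 to 83.80 dB: IL = 4.20 dB.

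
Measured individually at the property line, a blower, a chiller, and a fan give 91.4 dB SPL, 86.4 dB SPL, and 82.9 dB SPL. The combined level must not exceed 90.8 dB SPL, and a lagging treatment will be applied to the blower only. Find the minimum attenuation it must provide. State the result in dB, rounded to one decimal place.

The untreated sources together contribute 10^(86.4/10) + 10^(82.9/10) = 6.315e+08, i.e. 88.00 dB SPL.
The limit corresponds to 10^(90.8/10) = 1.202e+09; subtracting the fixed part leaves 5.708e+08 for the blower, i.e. 87.56 dB SPL.
Required insertion loss = 91.4 − 87.56 = 3.84 dB.

3.8 dB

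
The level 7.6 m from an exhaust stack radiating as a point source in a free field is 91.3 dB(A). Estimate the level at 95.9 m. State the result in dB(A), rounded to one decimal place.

69.3 dB(A)

Point-source attenuation: ΔL = 20·log₁₀(r₂/r₁) = 20·log₁₀(95.9/7.6) = 22.020 dB.
L₂ = 91.3 − 20·log₁₀(95.9/7.6) = 91.3 − 22.020 = 69.28 dB(A).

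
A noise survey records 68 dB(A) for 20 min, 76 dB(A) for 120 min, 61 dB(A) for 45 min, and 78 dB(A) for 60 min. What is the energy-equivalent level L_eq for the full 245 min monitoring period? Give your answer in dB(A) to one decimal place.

75.5 dB(A)

The energy average is taken in the linear domain: L_eq = 10·log₁₀[(Σ tᵢ·10^(Lᵢ/10))/T], T = 245 min.
Σ tᵢ·10^(Lᵢ/10) = 20·10^(68/10) + 120·10^(76/10) + 45·10^(61/10) + 60·10^(78/10) = 8.746e+09.
L_eq = 10·log₁₀(8.746e+09/245) = 75.53 dB(A).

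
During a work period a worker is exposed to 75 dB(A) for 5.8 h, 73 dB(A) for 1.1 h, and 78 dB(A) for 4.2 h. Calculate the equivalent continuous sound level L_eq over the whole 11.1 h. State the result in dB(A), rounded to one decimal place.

76.3 dB(A)

L_eq = 10·log₁₀[(1/T)·Σ tᵢ·10^(Lᵢ/10)] with T = 11.1 h.
Σ tᵢ·10^(Lᵢ/10) = 5.8·10^(75/10) + 1.1·10^(73/10) + 4.2·10^(78/10) = 4.704e+08.
L_eq = 10·log₁₀(4.704e+08/11.1) = 76.27 dB(A).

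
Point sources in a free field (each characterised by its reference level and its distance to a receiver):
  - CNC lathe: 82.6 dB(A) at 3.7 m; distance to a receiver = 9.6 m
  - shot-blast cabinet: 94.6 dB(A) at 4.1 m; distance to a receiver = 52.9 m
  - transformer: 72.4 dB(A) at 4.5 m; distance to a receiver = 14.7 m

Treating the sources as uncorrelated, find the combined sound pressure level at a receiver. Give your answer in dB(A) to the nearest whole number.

Propagate each source to the receiver with L = L_ref − 20·log₁₀(r/r_ref), then add intensities.
CNC lathe: 82.6 − 20·log₁₀(9.6/3.7) = 82.6 − 8.28 = 74.32 dB(A).
shot-blast cabinet: 94.6 − 20·log₁₀(52.9/4.1) = 94.6 − 22.21 = 72.39 dB(A).
transformer: 72.4 − 20·log₁₀(14.7/4.5) = 72.4 − 10.28 = 62.12 dB(A).
Σ 10^(L/10) = 4.598e+07 → L_total = 10·log₁₀(4.598e+07) = 76.63 dB(A).

77 dB(A)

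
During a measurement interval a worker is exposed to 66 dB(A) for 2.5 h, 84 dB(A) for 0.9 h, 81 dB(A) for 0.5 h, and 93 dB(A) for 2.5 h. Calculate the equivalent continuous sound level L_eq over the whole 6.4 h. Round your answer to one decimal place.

89.2 dB(A)

The energy average is taken in the linear domain: L_eq = 10·log₁₀[(Σ tᵢ·10^(Lᵢ/10))/T], T = 6.4 h.
Σ tᵢ·10^(Lᵢ/10) = 2.5·10^(66/10) + 0.9·10^(84/10) + 0.5·10^(81/10) + 2.5·10^(93/10) = 5.287e+09.
L_eq = 10·log₁₀(5.287e+09/6.4) = 89.17 dB(A).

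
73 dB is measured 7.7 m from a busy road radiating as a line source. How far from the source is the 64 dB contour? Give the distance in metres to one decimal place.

Line-source spreading drops the level by 10·log₁₀(r₂/r₁); inverting, r₂/r₁ = 10^(ΔL/10).
r₂ = 7.7·10^((73−64)/10) = 7.7·10^(9.0/10) = 61.16 m.

61.2 m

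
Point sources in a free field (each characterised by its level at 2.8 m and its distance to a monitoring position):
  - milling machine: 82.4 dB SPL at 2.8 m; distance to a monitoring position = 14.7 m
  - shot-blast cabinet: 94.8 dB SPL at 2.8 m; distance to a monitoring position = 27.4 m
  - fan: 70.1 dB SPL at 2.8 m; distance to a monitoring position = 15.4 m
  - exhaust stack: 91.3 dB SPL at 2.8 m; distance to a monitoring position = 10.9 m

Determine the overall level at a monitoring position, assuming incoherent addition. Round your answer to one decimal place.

Propagate each source to the receiver with L = L_ref − 20·log₁₀(r/r_ref), then add intensities.
milling machine: 82.4 − 20·log₁₀(14.7/2.8) = 82.4 − 14.40 = 68.00 dB SPL.
shot-blast cabinet: 94.8 − 20·log₁₀(27.4/2.8) = 94.8 − 19.81 = 74.99 dB SPL.
fan: 70.1 − 20·log₁₀(15.4/2.8) = 70.1 − 14.81 = 55.29 dB SPL.
exhaust stack: 91.3 − 20·log₁₀(10.9/2.8) = 91.3 − 11.81 = 79.49 dB SPL.
Σ 10^(L/10) = 1.272e+08 → L_total = 10·log₁₀(1.272e+08) = 81.04 dB SPL.

81.0 dB SPL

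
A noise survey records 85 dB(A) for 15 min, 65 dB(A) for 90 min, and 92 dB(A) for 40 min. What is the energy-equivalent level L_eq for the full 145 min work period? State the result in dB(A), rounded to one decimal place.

L_eq = 10·log₁₀[(1/T)·Σ tᵢ·10^(Lᵢ/10)] with T = 145 min.
Σ tᵢ·10^(Lᵢ/10) = 15·10^(85/10) + 90·10^(65/10) + 40·10^(92/10) = 6.842e+10.
L_eq = 10·log₁₀(6.842e+10/145) = 86.74 dB(A).

86.7 dB(A)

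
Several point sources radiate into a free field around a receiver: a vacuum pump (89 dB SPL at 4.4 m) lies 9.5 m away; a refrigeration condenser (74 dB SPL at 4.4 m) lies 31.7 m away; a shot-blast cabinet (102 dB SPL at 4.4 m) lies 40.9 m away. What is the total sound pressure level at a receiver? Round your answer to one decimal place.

Apply inverse-square spreading to bring every level to the receiver, then sum 10^(L/10).
vacuum pump: 89 − 20·log₁₀(9.5/4.4) = 89 − 6.69 = 82.31 dB SPL.
refrigeration condenser: 74 − 20·log₁₀(31.7/4.4) = 74 − 17.15 = 56.85 dB SPL.
shot-blast cabinet: 102 − 20·log₁₀(40.9/4.4) = 102 − 19.37 = 82.63 dB SPL.
Σ 10^(L/10) = 3.543e+08 → L_total = 10·log₁₀(3.543e+08) = 85.49 dB SPL.

85.5 dB SPL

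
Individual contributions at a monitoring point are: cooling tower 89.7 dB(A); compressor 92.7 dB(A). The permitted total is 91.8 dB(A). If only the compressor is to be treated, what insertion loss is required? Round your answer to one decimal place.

5.1 dB

The untreated sources together contribute 10^(89.7/10) = 9.333e+08, i.e. 89.70 dB(A).
The limit corresponds to 10^(91.8/10) = 1.514e+09; subtracting the fixed part leaves 5.803e+08 for the compressor, i.e. 87.64 dB(A).
Required insertion loss = 92.7 − 87.64 = 5.06 dB.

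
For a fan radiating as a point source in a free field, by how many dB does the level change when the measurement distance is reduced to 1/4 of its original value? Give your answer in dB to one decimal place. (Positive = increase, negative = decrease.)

A point source loses 6 dB per doubling of distance; generally ΔL = −20·log₁₀(r₂/r₁).
ΔL = −20·log₁₀(0.25) = +12.04 dB.

+12.0 dB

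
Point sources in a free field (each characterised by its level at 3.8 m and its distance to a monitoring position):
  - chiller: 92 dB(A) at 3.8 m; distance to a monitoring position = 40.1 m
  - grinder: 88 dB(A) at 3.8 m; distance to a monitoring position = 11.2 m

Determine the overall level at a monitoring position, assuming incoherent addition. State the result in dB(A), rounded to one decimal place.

Propagate each source to the receiver with L = L_ref − 20·log₁₀(r/r_ref), then add intensities.
chiller: 92 − 20·log₁₀(40.1/3.8) = 92 − 20.47 = 71.53 dB(A).
grinder: 88 − 20·log₁₀(11.2/3.8) = 88 − 9.39 = 78.61 dB(A).
Σ 10^(L/10) = 8.686e+07 → L_total = 10·log₁₀(8.686e+07) = 79.39 dB(A).

79.4 dB(A)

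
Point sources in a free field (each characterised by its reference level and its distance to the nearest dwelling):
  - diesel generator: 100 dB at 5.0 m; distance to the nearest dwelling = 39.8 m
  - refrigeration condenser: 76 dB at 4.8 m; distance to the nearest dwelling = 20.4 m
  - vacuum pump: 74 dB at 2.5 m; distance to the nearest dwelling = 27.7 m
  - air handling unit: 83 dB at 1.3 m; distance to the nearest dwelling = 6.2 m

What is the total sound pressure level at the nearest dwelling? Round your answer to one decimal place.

Apply inverse-square spreading to bring every level to the receiver, then sum 10^(L/10).
diesel generator: 100 − 20·log₁₀(39.8/5.0) = 100 − 18.02 = 81.98 dB.
refrigeration condenser: 76 − 20·log₁₀(20.4/4.8) = 76 − 12.57 = 63.43 dB.
vacuum pump: 74 − 20·log₁₀(27.7/2.5) = 74 − 20.89 = 53.11 dB.
air handling unit: 83 − 20·log₁₀(6.2/1.3) = 83 − 13.57 = 69.43 dB.
Σ 10^(L/10) = 1.690e+08 → L_total = 10·log₁₀(1.690e+08) = 82.28 dB.

82.3 dB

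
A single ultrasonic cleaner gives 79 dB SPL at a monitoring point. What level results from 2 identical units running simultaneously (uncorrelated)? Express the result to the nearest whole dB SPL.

With 2 equal, uncorrelated contributions the intensity is 2× that of one unit, giving a rise of 10·log₁₀ 2.
L_total = 79 + 10·log₁₀(2) = 79 + 3.010 = 82.01 dB SPL.

82 dB SPL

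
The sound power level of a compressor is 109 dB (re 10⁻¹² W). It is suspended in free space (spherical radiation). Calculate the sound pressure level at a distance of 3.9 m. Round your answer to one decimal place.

Free-field spherical radiation: L_p = L_w − 10·log₁₀(4π·r²), r = 3.9 m.
4π·r² = 191.1 m², 10·log₁₀ of that is 22.813 dB.
L_p = 109 − 22.813 = 86.19 dB.

86.2 dB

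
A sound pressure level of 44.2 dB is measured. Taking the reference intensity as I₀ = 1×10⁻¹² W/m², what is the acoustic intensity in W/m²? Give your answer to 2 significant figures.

I = I₀·10^(L/10) = 10⁻¹² × 10^(44.2/10) = 10^(-7.580).

2.6e-08 W/m²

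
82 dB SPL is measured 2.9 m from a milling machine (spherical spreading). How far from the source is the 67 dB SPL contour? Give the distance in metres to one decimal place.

Point-source spreading drops the level by 20·log₁₀(r₂/r₁); inverting, r₂/r₁ = 10^(ΔL/20).
r₂ = 2.9·10^((82−67)/20) = 2.9·10^(15.0/20) = 16.31 m.

16.3 m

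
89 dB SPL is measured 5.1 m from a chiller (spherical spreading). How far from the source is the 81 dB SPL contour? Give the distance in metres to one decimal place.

12.8 m

Point-source spreading drops the level by 20·log₁₀(r₂/r₁); inverting, r₂/r₁ = 10^(ΔL/20).
r₂ = 5.1·10^((89−81)/20) = 5.1·10^(8.0/20) = 12.81 m.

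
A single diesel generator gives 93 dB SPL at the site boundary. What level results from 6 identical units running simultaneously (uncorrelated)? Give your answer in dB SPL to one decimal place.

N identical incoherent sources raise the level by 10·log₁₀ N.
L_total = 93 + 10·log₁₀(6) = 93 + 7.782 = 100.78 dB SPL.

100.8 dB SPL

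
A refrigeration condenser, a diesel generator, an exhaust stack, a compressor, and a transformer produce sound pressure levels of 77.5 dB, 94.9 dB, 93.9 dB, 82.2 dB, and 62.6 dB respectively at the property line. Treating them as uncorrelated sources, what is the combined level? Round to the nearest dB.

For uncorrelated sources the intensities add, so convert each level to linear form, sum, and take 10·log₁₀ of the total.
Σ 10^(L/10) = 10^(77.5/10) + 10^(94.9/10) + 10^(93.9/10) + 10^(82.2/10) + 10^(62.6/10) = 5.769e+09.
L_total = 10·log₁₀(5.769e+09) = 97.61 dB.

98 dB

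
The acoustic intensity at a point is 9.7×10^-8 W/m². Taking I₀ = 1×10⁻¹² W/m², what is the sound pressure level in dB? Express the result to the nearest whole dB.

50 dB

Dividing by I₀ shifts the exponent by 12: I/I₀ = 9.7×10^4.
L = 10·(0.9868 + 4) = 49.87 dB.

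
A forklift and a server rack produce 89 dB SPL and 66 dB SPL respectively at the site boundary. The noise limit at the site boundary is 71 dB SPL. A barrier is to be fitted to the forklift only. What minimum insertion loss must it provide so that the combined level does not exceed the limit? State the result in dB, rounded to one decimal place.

19.7 dB

Everything except the forklift sums to 10^(66/10) = 3.981e+06 in linear terms, 66.00 dB SPL.
The limit corresponds to 10^(71/10) = 1.259e+07; subtracting the fixed part leaves 8.608e+06 for the forklift, i.e. 69.35 dB SPL.
Required insertion loss = 89 − 69.35 = 19.65 dB.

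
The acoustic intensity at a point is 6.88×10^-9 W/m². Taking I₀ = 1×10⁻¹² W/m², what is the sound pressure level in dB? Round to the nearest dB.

L = 10·log₁₀(I/I₀) = 10·log₁₀(6.88×10^-9/10⁻¹²) = 10·log₁₀(6.88×10^3).
L = 10·(0.8376 + 3) = 38.38 dB.

38 dB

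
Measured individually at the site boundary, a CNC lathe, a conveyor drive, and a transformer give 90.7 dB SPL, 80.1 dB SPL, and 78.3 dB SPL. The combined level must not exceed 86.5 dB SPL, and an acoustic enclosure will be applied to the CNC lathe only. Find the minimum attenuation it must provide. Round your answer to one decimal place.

6.3 dB

Everything except the CNC lathe sums to 10^(80.1/10) + 10^(78.3/10) = 1.699e+08 in linear terms, 82.30 dB SPL.
The limit corresponds to 10^(86.5/10) = 4.467e+08; subtracting the fixed part leaves 2.767e+08 for the CNC lathe, i.e. 84.42 dB SPL.
Required insertion loss = 90.7 − 84.42 = 6.28 dB.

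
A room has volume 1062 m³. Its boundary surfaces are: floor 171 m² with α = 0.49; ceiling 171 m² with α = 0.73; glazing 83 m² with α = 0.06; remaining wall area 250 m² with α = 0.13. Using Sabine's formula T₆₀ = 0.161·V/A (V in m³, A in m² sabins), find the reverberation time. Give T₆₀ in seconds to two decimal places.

0.69 s

Total absorption A = 171·0.49 + 171·0.73 + 83·0.06 + 250·0.13 = 246.10 m² sabins.
T₆₀ = 0.161 × 1062 / 246.10 = 0.695 s.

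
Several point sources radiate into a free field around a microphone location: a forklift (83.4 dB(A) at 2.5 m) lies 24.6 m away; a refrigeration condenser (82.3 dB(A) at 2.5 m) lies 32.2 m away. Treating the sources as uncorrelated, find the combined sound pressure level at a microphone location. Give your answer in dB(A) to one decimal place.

Apply inverse-square spreading to bring every level to the receiver, then sum 10^(L/10).
forklift: 83.4 − 20·log₁₀(24.6/2.5) = 83.4 − 19.86 = 63.54 dB(A).
refrigeration condenser: 82.3 − 20·log₁₀(32.2/2.5) = 82.3 − 22.20 = 60.10 dB(A).
Σ 10^(L/10) = 3.283e+06 → L_total = 10·log₁₀(3.283e+06) = 65.16 dB(A).

65.2 dB(A)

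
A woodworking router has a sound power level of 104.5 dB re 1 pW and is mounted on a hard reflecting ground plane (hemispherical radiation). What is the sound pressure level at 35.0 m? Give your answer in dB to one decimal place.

The power spreads over a hemisphere of area 2π·r², so L_p = L_w − 10·log₁₀(2π·r²).
2π·r² = 7697 m², 10·log₁₀ of that is 38.863 dB.
L_p = 104.5 − 38.863 = 65.64 dB.

65.6 dB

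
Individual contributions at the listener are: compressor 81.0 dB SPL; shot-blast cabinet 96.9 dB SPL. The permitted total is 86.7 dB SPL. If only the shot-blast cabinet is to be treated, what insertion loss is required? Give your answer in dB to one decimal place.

Fixed contribution from the other source: Σ 10^(L/10) = 10^(81.0/10) = 1.259e+08 (81.00 dB SPL).
The limit corresponds to 10^(86.7/10) = 4.677e+08; subtracting the fixed part leaves 3.418e+08 for the shot-blast cabinet, i.e. 85.34 dB SPL.
So the shot-blast cabinet must be reduced from 96.9 to 85.34 dB SPL: IL = 11.56 dB.

11.6 dB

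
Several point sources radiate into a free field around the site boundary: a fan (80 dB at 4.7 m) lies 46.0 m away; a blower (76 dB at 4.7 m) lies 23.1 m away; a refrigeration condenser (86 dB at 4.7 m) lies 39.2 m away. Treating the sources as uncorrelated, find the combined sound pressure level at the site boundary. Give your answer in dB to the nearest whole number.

69 dB

First find each source's level at the receiver (point-source: −20·log₁₀(r/r_ref)), then combine on an intensity basis.
fan: 80 − 20·log₁₀(46.0/4.7) = 80 − 19.81 = 60.19 dB.
blower: 76 − 20·log₁₀(23.1/4.7) = 76 − 13.83 = 62.17 dB.
refrigeration condenser: 86 − 20·log₁₀(39.2/4.7) = 86 − 18.42 = 67.58 dB.
Σ 10^(L/10) = 8.415e+06 → L_total = 10·log₁₀(8.415e+06) = 69.25 dB.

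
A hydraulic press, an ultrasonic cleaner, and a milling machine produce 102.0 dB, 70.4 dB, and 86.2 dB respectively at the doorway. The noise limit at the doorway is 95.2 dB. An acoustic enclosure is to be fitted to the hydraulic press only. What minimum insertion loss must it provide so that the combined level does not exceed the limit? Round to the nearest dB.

Fixed contribution from the other sources: Σ 10^(L/10) = 10^(70.4/10) + 10^(86.2/10) = 4.278e+08 (86.31 dB).
The limit corresponds to 10^(95.2/10) = 3.311e+09; subtracting the fixed part leaves 2.883e+09 for the hydraulic press, i.e. 94.60 dB.
So the hydraulic press must be reduced from 102.0 to 94.60 dB: IL = 7.40 dB.

7 dB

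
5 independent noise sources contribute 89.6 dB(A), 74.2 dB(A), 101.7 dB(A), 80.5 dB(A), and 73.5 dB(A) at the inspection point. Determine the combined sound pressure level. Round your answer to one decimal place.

Incoherent sources combine by intensity addition: L_total = 10·log₁₀(Σ 10^(L_i/10)).
Σ 10^(L/10) = 10^(89.6/10) + 10^(74.2/10) + 10^(101.7/10) + 10^(80.5/10) + 10^(73.5/10) = 1.586e+10.
L_total = 10·log₁₀(1.586e+10) = 102.00 dB(A).

102.0 dB(A)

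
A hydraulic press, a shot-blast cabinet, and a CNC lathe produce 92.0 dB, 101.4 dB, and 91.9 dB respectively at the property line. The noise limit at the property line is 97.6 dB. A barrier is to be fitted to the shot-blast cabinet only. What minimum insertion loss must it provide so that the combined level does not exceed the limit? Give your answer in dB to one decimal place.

The untreated sources together contribute 10^(92.0/10) + 10^(91.9/10) = 3.134e+09, i.e. 94.96 dB.
To meet 97.6 dB overall, the treated shot-blast cabinet may contribute at most 10^(97.6/10) − 3.134e+09 = 2.621e+09, i.e. 94.18 dB.
So the shot-blast cabinet must be reduced from 101.4 to 94.18 dB: IL = 7.22 dB.

7.2 dB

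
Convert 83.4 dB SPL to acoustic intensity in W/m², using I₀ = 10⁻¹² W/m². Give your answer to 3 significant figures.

0.000219 W/m²

I = I₀·10^(L/10) = 10⁻¹² × 10^(83.4/10) = 10^(-3.660).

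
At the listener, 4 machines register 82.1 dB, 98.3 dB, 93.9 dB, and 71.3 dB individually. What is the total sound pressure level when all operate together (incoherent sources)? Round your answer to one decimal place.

Incoherent sources combine by intensity addition: L_total = 10·log₁₀(Σ 10^(L_i/10)).
Σ 10^(L/10) = 10^(82.1/10) + 10^(98.3/10) + 10^(93.9/10) + 10^(71.3/10) = 9.391e+09.
L_total = 10·log₁₀(9.391e+09) = 99.73 dB.

99.7 dB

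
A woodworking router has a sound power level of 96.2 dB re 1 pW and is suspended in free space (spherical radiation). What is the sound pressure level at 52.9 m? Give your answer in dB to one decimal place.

The power spreads over a sphere of area 4π·r², so L_p = L_w − 10·log₁₀(4π·r²).
4π·r² = 3.517e+04 m², 10·log₁₀ of that is 45.461 dB.
L_p = 96.2 − 45.461 = 50.74 dB.

50.7 dB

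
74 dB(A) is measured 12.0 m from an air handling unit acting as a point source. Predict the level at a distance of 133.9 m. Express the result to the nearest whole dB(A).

53 dB(A)

Spherical spreading from a point source gives a 20·log₁₀(r₂/r₁) drop.
L₂ = 74 − 20·log₁₀(133.9/12.0) = 74 − 20.952 = 53.05 dB(A).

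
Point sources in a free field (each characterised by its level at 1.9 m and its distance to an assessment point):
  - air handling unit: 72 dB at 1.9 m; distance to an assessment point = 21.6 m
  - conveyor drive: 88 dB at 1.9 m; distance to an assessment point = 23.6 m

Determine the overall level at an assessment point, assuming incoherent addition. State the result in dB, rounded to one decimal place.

First find each source's level at the receiver (point-source: −20·log₁₀(r/r_ref)), then combine on an intensity basis.
air handling unit: 72 − 20·log₁₀(21.6/1.9) = 72 − 21.11 = 50.89 dB.
conveyor drive: 88 − 20·log₁₀(23.6/1.9) = 88 − 21.88 = 66.12 dB.
Σ 10^(L/10) = 4.212e+06 → L_total = 10·log₁₀(4.212e+06) = 66.25 dB.

66.2 dB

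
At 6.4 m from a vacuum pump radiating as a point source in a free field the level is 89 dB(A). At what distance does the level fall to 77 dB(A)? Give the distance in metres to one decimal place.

25.5 m

Point-source spreading drops the level by 20·log₁₀(r₂/r₁); inverting, r₂/r₁ = 10^(ΔL/20).
r₂ = 6.4·10^((89−77)/20) = 6.4·10^(12.0/20) = 25.48 m.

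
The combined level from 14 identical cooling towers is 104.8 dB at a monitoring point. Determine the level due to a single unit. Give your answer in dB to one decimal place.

14 equal contributions raise the level by 10·log₁₀ 14 = 11.461 dB, so each unit alone gives 104.8 − 11.461.

93.3 dB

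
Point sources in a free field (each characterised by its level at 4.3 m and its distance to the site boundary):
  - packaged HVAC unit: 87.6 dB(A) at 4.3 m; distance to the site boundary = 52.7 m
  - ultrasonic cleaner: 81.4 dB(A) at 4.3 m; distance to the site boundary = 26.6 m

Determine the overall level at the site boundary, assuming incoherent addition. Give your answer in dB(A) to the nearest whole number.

Propagate each source to the receiver with L = L_ref − 20·log₁₀(r/r_ref), then add intensities.
packaged HVAC unit: 87.6 − 20·log₁₀(52.7/4.3) = 87.6 − 21.77 = 65.83 dB(A).
ultrasonic cleaner: 81.4 − 20·log₁₀(26.6/4.3) = 81.4 − 15.83 = 65.57 dB(A).
Σ 10^(L/10) = 7.438e+06 → L_total = 10·log₁₀(7.438e+06) = 68.71 dB(A).

69 dB(A)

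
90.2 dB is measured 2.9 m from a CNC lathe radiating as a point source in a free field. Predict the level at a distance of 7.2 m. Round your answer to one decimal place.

Point-source attenuation: ΔL = 20·log₁₀(r₂/r₁) = 20·log₁₀(7.2/2.9) = 7.899 dB.
L₂ = 90.2 − 20·log₁₀(7.2/2.9) = 90.2 − 7.899 = 82.30 dB.

82.3 dB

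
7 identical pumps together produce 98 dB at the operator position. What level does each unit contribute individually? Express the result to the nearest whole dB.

90 dB

7 equal contributions raise the level by 10·log₁₀ 7 = 8.451 dB, so each unit alone gives 98 − 8.451.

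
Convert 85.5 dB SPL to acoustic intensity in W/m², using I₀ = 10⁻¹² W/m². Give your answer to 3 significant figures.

0.000355 W/m²

I/I₀ = 10^(85.5/10) = 3.548e+08, so I = 3.548e+08 × 10⁻¹² W/m².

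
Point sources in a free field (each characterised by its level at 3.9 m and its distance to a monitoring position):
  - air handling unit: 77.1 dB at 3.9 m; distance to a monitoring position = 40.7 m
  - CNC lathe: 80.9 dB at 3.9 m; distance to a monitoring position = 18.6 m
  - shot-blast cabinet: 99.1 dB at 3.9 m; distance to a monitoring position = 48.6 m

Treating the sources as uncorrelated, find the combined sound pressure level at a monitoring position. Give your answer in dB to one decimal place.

Apply inverse-square spreading to bring every level to the receiver, then sum 10^(L/10).
air handling unit: 77.1 − 20·log₁₀(40.7/3.9) = 77.1 − 20.37 = 56.73 dB.
CNC lathe: 80.9 − 20·log₁₀(18.6/3.9) = 80.9 − 13.57 = 67.33 dB.
shot-blast cabinet: 99.1 − 20·log₁₀(48.6/3.9) = 99.1 − 21.91 = 77.19 dB.
Σ 10^(L/10) = 5.822e+07 → L_total = 10·log₁₀(5.822e+07) = 77.65 dB.

77.7 dB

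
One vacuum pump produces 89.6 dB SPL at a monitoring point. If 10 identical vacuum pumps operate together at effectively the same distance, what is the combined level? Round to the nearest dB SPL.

L_total = L₁ + 10·log₁₀ N for N identical incoherent sources.
L_total = 89.6 + 10·log₁₀(10) = 89.6 + 10.000 = 99.60 dB SPL.

100 dB SPL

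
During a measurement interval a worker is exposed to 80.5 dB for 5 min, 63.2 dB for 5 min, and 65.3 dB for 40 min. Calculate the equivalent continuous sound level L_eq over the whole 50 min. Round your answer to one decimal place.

71.5 dB

The energy average is taken in the linear domain: L_eq = 10·log₁₀[(Σ tᵢ·10^(Lᵢ/10))/T], T = 50 min.
Σ tᵢ·10^(Lᵢ/10) = 5·10^(80.5/10) + 5·10^(63.2/10) + 40·10^(65.3/10) = 7.070e+08.
L_eq = 10·log₁₀(7.070e+08/50) = 71.50 dB.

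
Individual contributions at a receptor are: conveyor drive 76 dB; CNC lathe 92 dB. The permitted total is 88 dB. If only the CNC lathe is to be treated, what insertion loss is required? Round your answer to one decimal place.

The untreated sources together contribute 10^(76/10) = 3.981e+07, i.e. 76.00 dB.
To meet 88 dB overall, the treated CNC lathe may contribute at most 10^(88/10) − 3.981e+07 = 5.911e+08, i.e. 87.72 dB.
Required insertion loss = 92 − 87.72 = 4.28 dB.

4.3 dB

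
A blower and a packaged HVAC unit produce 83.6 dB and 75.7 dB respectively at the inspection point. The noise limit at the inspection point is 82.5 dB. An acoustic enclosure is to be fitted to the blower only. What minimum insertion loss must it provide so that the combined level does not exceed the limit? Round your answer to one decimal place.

The untreated sources together contribute 10^(75.7/10) = 3.715e+07, i.e. 75.70 dB.
To meet 82.5 dB overall, the treated blower may contribute at most 10^(82.5/10) − 3.715e+07 = 1.407e+08, i.e. 81.48 dB.
Required insertion loss = 83.6 − 81.48 = 2.12 dB.

2.1 dB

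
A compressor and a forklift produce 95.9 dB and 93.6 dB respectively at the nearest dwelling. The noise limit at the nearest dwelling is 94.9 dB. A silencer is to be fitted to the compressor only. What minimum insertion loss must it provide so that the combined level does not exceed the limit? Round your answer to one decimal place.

Fixed contribution from the other source: Σ 10^(L/10) = 10^(93.6/10) = 2.291e+09 (93.60 dB).
To meet 94.9 dB overall, the treated compressor may contribute at most 10^(94.9/10) − 2.291e+09 = 7.994e+08, i.e. 89.03 dB.
So the compressor must be reduced from 95.9 to 89.03 dB: IL = 6.87 dB.

6.9 dB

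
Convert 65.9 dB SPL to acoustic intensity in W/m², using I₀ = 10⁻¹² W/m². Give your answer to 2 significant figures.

I/I₀ = 10^(65.9/10) = 3.89e+06, so I = 3.89e+06 × 10⁻¹² W/m².

3.9e-06 W/m²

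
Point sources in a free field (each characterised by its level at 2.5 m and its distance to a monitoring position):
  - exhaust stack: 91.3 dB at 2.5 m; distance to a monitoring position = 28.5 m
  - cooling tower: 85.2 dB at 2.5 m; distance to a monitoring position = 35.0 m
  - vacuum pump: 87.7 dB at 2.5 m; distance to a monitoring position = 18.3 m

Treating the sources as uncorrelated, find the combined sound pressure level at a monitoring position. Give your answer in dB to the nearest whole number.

Apply inverse-square spreading to bring every level to the receiver, then sum 10^(L/10).
exhaust stack: 91.3 − 20·log₁₀(28.5/2.5) = 91.3 − 21.14 = 70.16 dB.
cooling tower: 85.2 − 20·log₁₀(35.0/2.5) = 85.2 − 22.92 = 62.28 dB.
vacuum pump: 87.7 − 20·log₁₀(18.3/2.5) = 87.7 − 17.29 = 70.41 dB.
Σ 10^(L/10) = 2.306e+07 → L_total = 10·log₁₀(2.306e+07) = 73.63 dB.

74 dB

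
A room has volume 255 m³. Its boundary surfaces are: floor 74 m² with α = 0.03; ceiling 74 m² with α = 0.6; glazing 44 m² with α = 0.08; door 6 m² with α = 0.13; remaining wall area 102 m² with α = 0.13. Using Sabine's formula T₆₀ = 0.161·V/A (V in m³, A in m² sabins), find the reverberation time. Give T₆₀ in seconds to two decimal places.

Total absorption A = 74·0.03 + 74·0.6 + 44·0.08 + 6·0.13 + 102·0.13 = 64.18 m² sabins.
T₆₀ = 0.161·V/A = 0.161·255/64.18 = 0.640 s.

0.64 s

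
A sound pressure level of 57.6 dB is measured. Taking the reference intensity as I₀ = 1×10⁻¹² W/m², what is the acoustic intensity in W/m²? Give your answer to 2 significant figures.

5.8e-07 W/m²

I/I₀ = 10^(57.6/10) = 5.754e+05, so I = 5.754e+05 × 10⁻¹² W/m².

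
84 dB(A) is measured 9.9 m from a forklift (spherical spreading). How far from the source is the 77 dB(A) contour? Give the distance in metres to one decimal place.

Point-source spreading drops the level by 20·log₁₀(r₂/r₁); inverting, r₂/r₁ = 10^(ΔL/20).
r₂ = 9.9·10^((84−77)/20) = 9.9·10^(7.0/20) = 22.16 m.

22.2 m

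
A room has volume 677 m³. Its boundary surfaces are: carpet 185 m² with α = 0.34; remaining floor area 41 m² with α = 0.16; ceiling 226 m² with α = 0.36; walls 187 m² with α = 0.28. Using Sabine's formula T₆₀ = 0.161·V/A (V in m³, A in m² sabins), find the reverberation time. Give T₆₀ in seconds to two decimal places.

A = Σ Sᵢαᵢ = 185·0.34 + 41·0.16 + 226·0.36 + 187·0.28 = 203.18 m².
T₆₀ = 0.161 × 677 / 203.18 = 0.536 s.

0.54 s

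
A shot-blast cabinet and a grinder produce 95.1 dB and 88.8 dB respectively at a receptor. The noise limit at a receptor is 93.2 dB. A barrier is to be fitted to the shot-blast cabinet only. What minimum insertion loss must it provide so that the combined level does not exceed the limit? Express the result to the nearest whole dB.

Everything except the shot-blast cabinet sums to 10^(88.8/10) = 7.586e+08 in linear terms, 88.80 dB.
The limit corresponds to 10^(93.2/10) = 2.089e+09; subtracting the fixed part leaves 1.331e+09 for the shot-blast cabinet, i.e. 91.24 dB.
Required insertion loss = 95.1 − 91.24 = 3.86 dB.

4 dB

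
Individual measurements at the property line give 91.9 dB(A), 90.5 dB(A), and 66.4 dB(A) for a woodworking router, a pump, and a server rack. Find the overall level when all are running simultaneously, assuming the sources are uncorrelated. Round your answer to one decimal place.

Incoherent sources combine by intensity addition: L_total = 10·log₁₀(Σ 10^(L_i/10)).
Σ 10^(L/10) = 10^(91.9/10) + 10^(90.5/10) + 10^(66.4/10) = 2.675e+09.
L_total = 10·log₁₀(2.675e+09) = 94.27 dB(A).

94.3 dB(A)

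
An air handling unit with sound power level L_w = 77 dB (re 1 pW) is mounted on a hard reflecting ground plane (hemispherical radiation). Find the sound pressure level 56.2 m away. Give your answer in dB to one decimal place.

L_p = L_w − 10·log₁₀(2π·r²) with r = 56.2 m.
2π·r² = 1.985e+04 m², 10·log₁₀ of that is 42.977 dB.
L_p = 77 − 42.977 = 34.02 dB.

34.0 dB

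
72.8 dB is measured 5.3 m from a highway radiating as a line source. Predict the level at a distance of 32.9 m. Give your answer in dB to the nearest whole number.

Cylindrical spreading from a line source gives a 10·log₁₀(r₂/r₁) drop.
L₂ = 72.8 − 10·log₁₀(32.9/5.3) = 72.8 − 7.929 = 64.87 dB.

65 dB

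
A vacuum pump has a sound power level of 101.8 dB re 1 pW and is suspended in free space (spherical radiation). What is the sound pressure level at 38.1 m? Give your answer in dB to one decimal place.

59.2 dB

L_p = L_w − 10·log₁₀(4π·r²) with r = 38.1 m.
4π·r² = 1.824e+04 m², 10·log₁₀ of that is 42.611 dB.
L_p = 101.8 − 42.611 = 59.19 dB.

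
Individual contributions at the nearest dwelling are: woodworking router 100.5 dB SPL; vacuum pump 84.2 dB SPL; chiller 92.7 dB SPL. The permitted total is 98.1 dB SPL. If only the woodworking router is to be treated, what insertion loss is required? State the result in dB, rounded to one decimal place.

Everything except the woodworking router sums to 10^(84.2/10) + 10^(92.7/10) = 2.125e+09 in linear terms, 93.27 dB SPL.
To meet 98.1 dB SPL overall, the treated woodworking router may contribute at most 10^(98.1/10) − 2.125e+09 = 4.331e+09, i.e. 96.37 dB SPL.
Required insertion loss = 100.5 − 96.37 = 4.13 dB.

4.1 dB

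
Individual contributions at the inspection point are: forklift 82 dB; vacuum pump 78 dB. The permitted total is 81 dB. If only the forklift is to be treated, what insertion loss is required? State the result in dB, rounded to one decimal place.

4.0 dB

Fixed contribution from the other source: Σ 10^(L/10) = 10^(78/10) = 6.310e+07 (78.00 dB).
To meet 81 dB overall, the treated forklift may contribute at most 10^(81/10) − 6.310e+07 = 6.280e+07, i.e. 77.98 dB.
So the forklift must be reduced from 82 to 77.98 dB: IL = 4.02 dB.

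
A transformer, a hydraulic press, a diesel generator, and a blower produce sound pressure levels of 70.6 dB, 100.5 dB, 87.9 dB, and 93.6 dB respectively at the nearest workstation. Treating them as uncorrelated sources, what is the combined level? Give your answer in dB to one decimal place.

101.5 dB

Incoherent sources combine by intensity addition: L_total = 10·log₁₀(Σ 10^(L_i/10)).
Σ 10^(L/10) = 10^(70.6/10) + 10^(100.5/10) + 10^(87.9/10) + 10^(93.6/10) = 1.414e+10.
L_total = 10·log₁₀(1.414e+10) = 101.50 dB.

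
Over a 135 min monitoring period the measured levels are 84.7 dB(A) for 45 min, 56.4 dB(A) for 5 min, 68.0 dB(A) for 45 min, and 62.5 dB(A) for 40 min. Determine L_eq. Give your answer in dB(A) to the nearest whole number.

The energy average is taken in the linear domain: L_eq = 10·log₁₀[(Σ tᵢ·10^(Lᵢ/10))/T], T = 135 min.
Σ tᵢ·10^(Lᵢ/10) = 45·10^(84.7/10) + 5·10^(56.4/10) + 45·10^(68.0/10) + 40·10^(62.5/10) = 1.364e+10.
L_eq = 10·log₁₀(1.364e+10/135) = 80.04 dB(A).

80 dB(A)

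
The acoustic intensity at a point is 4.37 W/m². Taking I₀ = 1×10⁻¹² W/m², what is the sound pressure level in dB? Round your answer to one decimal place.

126.4 dB

L = 10·log₁₀(I/I₀) = 10·log₁₀(4.37/10⁻¹²) = 10·log₁₀(4.37×10^12).
L = 10·(0.6405 + 12) = 126.40 dB.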